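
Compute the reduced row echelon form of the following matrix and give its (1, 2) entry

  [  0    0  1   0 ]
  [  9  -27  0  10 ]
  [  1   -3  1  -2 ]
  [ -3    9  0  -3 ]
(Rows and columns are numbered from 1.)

Swap R1 and R2.
  [  9  -27  0  10 ]
  [  0    0  1   0 ]
  [  1   -3  1  -2 ]
  [ -3    9  0  -3 ]
Multiply R1 by 1/9.
  [  1  -3  0  10/9 ]
  [  0   0  1     0 ]
  [  1  -3  1    -2 ]
  [ -3   9  0    -3 ]
Subtract R1 from R3.
  [  1  -3  0   10/9 ]
  [  0   0  1      0 ]
  [  0   0  1  -28/9 ]
  [ -3   9  0     -3 ]
Add 3 times R1 to R4.
  [ 1  -3  0   10/9 ]
  [ 0   0  1      0 ]
  [ 0   0  1  -28/9 ]
  [ 0   0  0    1/3 ]
Subtract R2 from R3.
  [ 1  -3  0   10/9 ]
  [ 0   0  1      0 ]
  [ 0   0  0  -28/9 ]
  [ 0   0  0    1/3 ]
Multiply R3 by -9/28.
  [ 1  -3  0  10/9 ]
  [ 0   0  1     0 ]
  [ 0   0  0     1 ]
  [ 0   0  0   1/3 ]
Subtract 1/3 times R3 from R4.
  [ 1  -3  0  10/9 ]
  [ 0   0  1     0 ]
  [ 0   0  0     1 ]
  [ 0   0  0     0 ]
Subtract 10/9 times R3 from R1.
  [ 1  -3  0  0 ]
  [ 0   0  1  0 ]
  [ 0   0  0  1 ]
  [ 0   0  0  0 ]

-3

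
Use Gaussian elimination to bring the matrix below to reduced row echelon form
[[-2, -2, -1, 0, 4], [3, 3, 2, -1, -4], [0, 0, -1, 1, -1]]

[[1, 1, 0, 0, -1], [0, 0, 1, 0, -2], [0, 0, 0, 1, -3]]

R1 := -1/2·R1
R2 := R2 − 3·R1
R2 := 2·R2
R3 := R3 + R2
R3 := -1·R3
R2 := R2 + 2·R3
R1 := R1 − 1/2·R2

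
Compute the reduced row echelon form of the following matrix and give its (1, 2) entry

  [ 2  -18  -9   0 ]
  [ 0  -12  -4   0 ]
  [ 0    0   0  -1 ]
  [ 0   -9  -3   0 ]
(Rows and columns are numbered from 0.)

Multiply R1 by 1/2.
  [ 1   -9  -9/2   0 ]
  [ 0  -12    -4   0 ]
  [ 0    0     0  -1 ]
  [ 0   -9    -3   0 ]
Multiply R2 by -1/12.
  [ 1  -9  -9/2   0 ]
  [ 0   1   1/3   0 ]
  [ 0   0     0  -1 ]
  [ 0  -9    -3   0 ]
Add 9 times R2 to R4.
  [ 1  -9  -9/2   0 ]
  [ 0   1   1/3   0 ]
  [ 0   0     0  -1 ]
  [ 0   0     0   0 ]
Multiply R3 by -1.
  [ 1  -9  -9/2  0 ]
  [ 0   1   1/3  0 ]
  [ 0   0     0  1 ]
  [ 0   0     0  0 ]
Add 9 times R2 to R1.
  [ 1  0  -3/2  0 ]
  [ 0  1   1/3  0 ]
  [ 0  0     0  1 ]
  [ 0  0     0  0 ]

1/3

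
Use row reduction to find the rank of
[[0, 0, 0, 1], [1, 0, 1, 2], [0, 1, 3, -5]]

rank = 3

R1 <=> R2
  [ 1  0  1   2 ]
  [ 0  0  0   1 ]
  [ 0  1  3  -5 ]
R2 <=> R3
  [ 1  0  1   2 ]
  [ 0  1  3  -5 ]
  [ 0  0  0   1 ]
R2 := R2 + 5·R3
  [ 1  0  1  2 ]
  [ 0  1  3  0 ]
  [ 0  0  0  1 ]
R1 := R1 − 2·R3
  [ 1  0  1  0 ]
  [ 0  1  3  0 ]
  [ 0  0  0  1 ]
The reduced form has 3 nonzero rows.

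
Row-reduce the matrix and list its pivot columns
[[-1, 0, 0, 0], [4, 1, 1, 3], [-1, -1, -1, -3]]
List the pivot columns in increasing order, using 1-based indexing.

r1 → -1·r1
  [  1   0   0   0 ]
  [  4   1   1   3 ]
  [ -1  -1  -1  -3 ]
r2 → r2 − 4·r1
  [  1   0   0   0 ]
  [  0   1   1   3 ]
  [ -1  -1  -1  -3 ]
r3 → r3 + r1
  [ 1   0   0   0 ]
  [ 0   1   1   3 ]
  [ 0  -1  -1  -3 ]
r3 → r3 + r2
  [ 1  0  0  0 ]
  [ 0  1  1  3 ]
  [ 0  0  0  0 ]
Pivot columns are the columns containing a leading 1.

1, 2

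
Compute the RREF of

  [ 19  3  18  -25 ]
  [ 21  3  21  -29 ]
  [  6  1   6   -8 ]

Multiply r1 by 1/19.
  [  1  3/19  18/19  -25/19 ]
  [ 21     3     21     -29 ]
  [  6     1      6      -8 ]
Subtract 21 times r1 from r2.
  [ 1   3/19  18/19  -25/19 ]
  [ 0  -6/19  21/19  -26/19 ]
  [ 6      1      6      -8 ]
Subtract 6 times r1 from r3.
  [ 1   3/19  18/19  -25/19 ]
  [ 0  -6/19  21/19  -26/19 ]
  [ 0   1/19   6/19   -2/19 ]
Multiply r2 by -19/6.
  [ 1  3/19  18/19  -25/19 ]
  [ 0     1   -7/2    13/3 ]
  [ 0  1/19   6/19   -2/19 ]
Subtract 1/19 times r2 from r3.
  [ 1  3/19  18/19  -25/19 ]
  [ 0     1   -7/2    13/3 ]
  [ 0     0    1/2    -1/3 ]
Multiply r3 by 2.
  [ 1  3/19  18/19  -25/19 ]
  [ 0     1   -7/2    13/3 ]
  [ 0     0      1    -2/3 ]
Add 7/2 times r3 to r2.
  [ 1  3/19  18/19  -25/19 ]
  [ 0     1      0       2 ]
  [ 0     0      1    -2/3 ]
Subtract 18/19 times r3 from r1.
  [ 1  3/19  0  -13/19 ]
  [ 0     1  0       2 ]
  [ 0     0  1    -2/3 ]
Subtract 3/19 times r2 from r1.
  [ 1  0  0    -1 ]
  [ 0  1  0     2 ]
  [ 0  0  1  -2/3 ]

[[1, 0, 0, -1], [0, 1, 0, 2], [0, 0, 1, -2/3]]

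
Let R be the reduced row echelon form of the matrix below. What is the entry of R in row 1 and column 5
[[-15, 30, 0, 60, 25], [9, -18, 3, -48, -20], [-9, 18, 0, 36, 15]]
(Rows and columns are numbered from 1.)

-5/3

r1 -> -1/15·r1
  [  1   -2  0   -4  -5/3 ]
  [  9  -18  3  -48   -20 ]
  [ -9   18  0   36    15 ]
r2 -> r2 − 9·r1
  [  1  -2  0   -4  -5/3 ]
  [  0   0  3  -12    -5 ]
  [ -9  18  0   36    15 ]
r3 -> r3 + 9·r1
  [ 1  -2  0   -4  -5/3 ]
  [ 0   0  3  -12    -5 ]
  [ 0   0  0    0     0 ]
r2 -> 1/3·r2
  [ 1  -2  0  -4  -5/3 ]
  [ 0   0  1  -4  -5/3 ]
  [ 0   0  0   0     0 ]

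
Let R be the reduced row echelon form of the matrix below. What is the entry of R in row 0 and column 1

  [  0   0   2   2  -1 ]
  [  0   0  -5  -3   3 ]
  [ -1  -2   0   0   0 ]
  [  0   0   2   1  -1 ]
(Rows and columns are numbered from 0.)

2

ρ1 <=> ρ3
  [ -1  -2   0   0   0 ]
  [  0   0  -5  -3   3 ]
  [  0   0   2   2  -1 ]
  [  0   0   2   1  -1 ]
ρ1 := -1·ρ1
  [ 1  2   0   0   0 ]
  [ 0  0  -5  -3   3 ]
  [ 0  0   2   2  -1 ]
  [ 0  0   2   1  -1 ]
ρ2 := -1/5·ρ2
  [ 1  2  0    0     0 ]
  [ 0  0  1  3/5  -3/5 ]
  [ 0  0  2    2    -1 ]
  [ 0  0  2    1    -1 ]
ρ3 := ρ3 − 2·ρ2
  [ 1  2  0    0     0 ]
  [ 0  0  1  3/5  -3/5 ]
  [ 0  0  0  4/5   1/5 ]
  [ 0  0  2    1    -1 ]
ρ4 := ρ4 − 2·ρ2
  [ 1  2  0     0     0 ]
  [ 0  0  1   3/5  -3/5 ]
  [ 0  0  0   4/5   1/5 ]
  [ 0  0  0  -1/5   1/5 ]
ρ3 := 5/4·ρ3
  [ 1  2  0     0     0 ]
  [ 0  0  1   3/5  -3/5 ]
  [ 0  0  0     1   1/4 ]
  [ 0  0  0  -1/5   1/5 ]
ρ4 := ρ4 + 1/5·ρ3
  [ 1  2  0    0     0 ]
  [ 0  0  1  3/5  -3/5 ]
  [ 0  0  0    1   1/4 ]
  [ 0  0  0    0   1/4 ]
ρ4 := 4·ρ4
  [ 1  2  0    0     0 ]
  [ 0  0  1  3/5  -3/5 ]
  [ 0  0  0    1   1/4 ]
  [ 0  0  0    0     1 ]
ρ3 := ρ3 − 1/4·ρ4
  [ 1  2  0    0     0 ]
  [ 0  0  1  3/5  -3/5 ]
  [ 0  0  0    1     0 ]
  [ 0  0  0    0     1 ]
ρ2 := ρ2 + 3/5·ρ4
  [ 1  2  0    0  0 ]
  [ 0  0  1  3/5  0 ]
  [ 0  0  0    1  0 ]
  [ 0  0  0    0  1 ]
ρ2 := ρ2 − 3/5·ρ3
  [ 1  2  0  0  0 ]
  [ 0  0  1  0  0 ]
  [ 0  0  0  1  0 ]
  [ 0  0  0  0  1 ]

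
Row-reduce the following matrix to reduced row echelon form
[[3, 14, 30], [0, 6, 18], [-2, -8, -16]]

Multiply ρ1 by 1/3.
  [  1  14/3   10 ]
  [  0     6   18 ]
  [ -2    -8  -16 ]
Add 2 times ρ1 to ρ3.
  [ 1  14/3  10 ]
  [ 0     6  18 ]
  [ 0   4/3   4 ]
Multiply ρ2 by 1/6.
  [ 1  14/3  10 ]
  [ 0     1   3 ]
  [ 0   4/3   4 ]
Subtract 4/3 times ρ2 from ρ3.
  [ 1  14/3  10 ]
  [ 0     1   3 ]
  [ 0     0   0 ]
Subtract 14/3 times ρ2 from ρ1.
  [ 1  0  -4 ]
  [ 0  1   3 ]
  [ 0  0   0 ]

[[1, 0, -4], [0, 1, 3], [0, 0, 0]]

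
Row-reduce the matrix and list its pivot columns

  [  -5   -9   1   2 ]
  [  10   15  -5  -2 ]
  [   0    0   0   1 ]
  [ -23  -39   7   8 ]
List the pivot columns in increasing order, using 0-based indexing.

R1 := -1/5·R1
  [   1  9/5  -1/5  -2/5 ]
  [  10   15    -5    -2 ]
  [   0    0     0     1 ]
  [ -23  -39     7     8 ]
R2 := R2 − 10·R1
  [   1  9/5  -1/5  -2/5 ]
  [   0   -3    -3     2 ]
  [   0    0     0     1 ]
  [ -23  -39     7     8 ]
R4 := R4 + 23·R1
  [ 1   9/5  -1/5  -2/5 ]
  [ 0    -3    -3     2 ]
  [ 0     0     0     1 ]
  [ 0  12/5  12/5  -6/5 ]
R2 := -1/3·R2
  [ 1   9/5  -1/5  -2/5 ]
  [ 0     1     1  -2/3 ]
  [ 0     0     0     1 ]
  [ 0  12/5  12/5  -6/5 ]
R4 := R4 − 12/5·R2
  [ 1  9/5  -1/5  -2/5 ]
  [ 0    1     1  -2/3 ]
  [ 0    0     0     1 ]
  [ 0    0     0   2/5 ]
R4 := R4 − 2/5·R3
  [ 1  9/5  -1/5  -2/5 ]
  [ 0    1     1  -2/3 ]
  [ 0    0     0     1 ]
  [ 0    0     0     0 ]
R2 := R2 + 2/3·R3
  [ 1  9/5  -1/5  -2/5 ]
  [ 0    1     1     0 ]
  [ 0    0     0     1 ]
  [ 0    0     0     0 ]
R1 := R1 + 2/5·R3
  [ 1  9/5  -1/5  0 ]
  [ 0    1     1  0 ]
  [ 0    0     0  1 ]
  [ 0    0     0  0 ]
R1 := R1 − 9/5·R2
  [ 1  0  -2  0 ]
  [ 0  1   1  0 ]
  [ 0  0   0  1 ]
  [ 0  0   0  0 ]
Pivot columns are the columns containing a leading 1.

0, 1, 3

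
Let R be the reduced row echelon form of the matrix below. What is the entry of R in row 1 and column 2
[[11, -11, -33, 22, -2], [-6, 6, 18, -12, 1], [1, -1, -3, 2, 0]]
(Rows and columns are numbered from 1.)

-1

r1 := 1/11·r1
  [  1  -1  -3    2  -2/11 ]
  [ -6   6  18  -12      1 ]
  [  1  -1  -3    2      0 ]
r2 := r2 + 6·r1
  [ 1  -1  -3  2  -2/11 ]
  [ 0   0   0  0  -1/11 ]
  [ 1  -1  -3  2      0 ]
r3 := r3 − r1
  [ 1  -1  -3  2  -2/11 ]
  [ 0   0   0  0  -1/11 ]
  [ 0   0   0  0   2/11 ]
r2 := -11·r2
  [ 1  -1  -3  2  -2/11 ]
  [ 0   0   0  0      1 ]
  [ 0   0   0  0   2/11 ]
r3 := r3 − 2/11·r2
  [ 1  -1  -3  2  -2/11 ]
  [ 0   0   0  0      1 ]
  [ 0   0   0  0      0 ]
r1 := r1 + 2/11·r2
  [ 1  -1  -3  2  0 ]
  [ 0   0   0  0  1 ]
  [ 0   0   0  0  0 ]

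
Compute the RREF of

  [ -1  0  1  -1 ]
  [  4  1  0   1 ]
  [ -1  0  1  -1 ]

[[1, 0, -1, 1], [0, 1, 4, -3], [0, 0, 0, 0]]

ρ1 ← -1·ρ1
  [  1  0  -1   1 ]
  [  4  1   0   1 ]
  [ -1  0   1  -1 ]
ρ2 ← ρ2 − 4·ρ1
  [  1  0  -1   1 ]
  [  0  1   4  -3 ]
  [ -1  0   1  -1 ]
ρ3 ← ρ3 + ρ1
  [ 1  0  -1   1 ]
  [ 0  1   4  -3 ]
  [ 0  0   0   0 ]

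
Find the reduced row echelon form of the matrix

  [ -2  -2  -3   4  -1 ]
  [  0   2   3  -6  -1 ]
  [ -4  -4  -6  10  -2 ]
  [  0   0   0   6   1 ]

R1 -> -1/2·R1
  [  1   1  3/2  -2  1/2 ]
  [  0   2    3  -6   -1 ]
  [ -4  -4   -6  10   -2 ]
  [  0   0    0   6    1 ]
R3 -> R3 + 4·R1
  [ 1  1  3/2  -2  1/2 ]
  [ 0  2    3  -6   -1 ]
  [ 0  0    0   2    0 ]
  [ 0  0    0   6    1 ]
R2 -> 1/2·R2
  [ 1  1  3/2  -2   1/2 ]
  [ 0  1  3/2  -3  -1/2 ]
  [ 0  0    0   2     0 ]
  [ 0  0    0   6     1 ]
R3 -> 1/2·R3
  [ 1  1  3/2  -2   1/2 ]
  [ 0  1  3/2  -3  -1/2 ]
  [ 0  0    0   1     0 ]
  [ 0  0    0   6     1 ]
R4 -> R4 − 6·R3
  [ 1  1  3/2  -2   1/2 ]
  [ 0  1  3/2  -3  -1/2 ]
  [ 0  0    0   1     0 ]
  [ 0  0    0   0     1 ]
R2 -> R2 + 1/2·R4
  [ 1  1  3/2  -2  1/2 ]
  [ 0  1  3/2  -3    0 ]
  [ 0  0    0   1    0 ]
  [ 0  0    0   0    1 ]
R1 -> R1 − 1/2·R4
  [ 1  1  3/2  -2  0 ]
  [ 0  1  3/2  -3  0 ]
  [ 0  0    0   1  0 ]
  [ 0  0    0   0  1 ]
R2 -> R2 + 3·R3
  [ 1  1  3/2  -2  0 ]
  [ 0  1  3/2   0  0 ]
  [ 0  0    0   1  0 ]
  [ 0  0    0   0  1 ]
R1 -> R1 + 2·R3
  [ 1  1  3/2  0  0 ]
  [ 0  1  3/2  0  0 ]
  [ 0  0    0  1  0 ]
  [ 0  0    0  0  1 ]
R1 -> R1 − R2
  [ 1  0    0  0  0 ]
  [ 0  1  3/2  0  0 ]
  [ 0  0    0  1  0 ]
  [ 0  0    0  0  1 ]

[[1, 0, 0, 0, 0], [0, 1, 3/2, 0, 0], [0, 0, 0, 1, 0], [0, 0, 0, 0, 1]]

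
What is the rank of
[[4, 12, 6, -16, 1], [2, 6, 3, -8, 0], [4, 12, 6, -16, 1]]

r1 -> 1/4·r1
  [ 1   3  3/2   -4  1/4 ]
  [ 2   6    3   -8    0 ]
  [ 4  12    6  -16    1 ]
r2 -> r2 − 2·r1
  [ 1   3  3/2   -4   1/4 ]
  [ 0   0    0    0  -1/2 ]
  [ 4  12    6  -16     1 ]
r3 -> r3 − 4·r1
  [ 1  3  3/2  -4   1/4 ]
  [ 0  0    0   0  -1/2 ]
  [ 0  0    0   0     0 ]
r2 -> -2·r2
  [ 1  3  3/2  -4  1/4 ]
  [ 0  0    0   0    1 ]
  [ 0  0    0   0    0 ]
r1 -> r1 − 1/4·r2
  [ 1  3  3/2  -4  0 ]
  [ 0  0    0   0  1 ]
  [ 0  0    0   0  0 ]
The reduced form has 2 nonzero rows.

rank = 2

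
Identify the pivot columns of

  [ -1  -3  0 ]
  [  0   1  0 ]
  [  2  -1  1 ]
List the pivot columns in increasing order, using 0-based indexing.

R1 → -1·R1
  [ 1   3  0 ]
  [ 0   1  0 ]
  [ 2  -1  1 ]
R3 → R3 − 2·R1
  [ 1   3  0 ]
  [ 0   1  0 ]
  [ 0  -7  1 ]
R3 → R3 + 7·R2
  [ 1  3  0 ]
  [ 0  1  0 ]
  [ 0  0  1 ]
R1 → R1 − 3·R2
  [ 1  0  0 ]
  [ 0  1  0 ]
  [ 0  0  1 ]
Pivot columns are the columns containing a leading 1.

0, 1, 2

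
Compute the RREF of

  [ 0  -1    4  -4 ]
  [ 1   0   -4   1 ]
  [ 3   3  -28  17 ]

R1 <=> R2
  [ 1   0   -4   1 ]
  [ 0  -1    4  -4 ]
  [ 3   3  -28  17 ]
R3 -> R3 − 3·R1
  [ 1   0   -4   1 ]
  [ 0  -1    4  -4 ]
  [ 0   3  -16  14 ]
R2 -> -1·R2
  [ 1  0   -4   1 ]
  [ 0  1   -4   4 ]
  [ 0  3  -16  14 ]
R3 -> R3 − 3·R2
  [ 1  0  -4  1 ]
  [ 0  1  -4  4 ]
  [ 0  0  -4  2 ]
R3 -> -1/4·R3
  [ 1  0  -4     1 ]
  [ 0  1  -4     4 ]
  [ 0  0   1  -1/2 ]
R2 -> R2 + 4·R3
  [ 1  0  -4     1 ]
  [ 0  1   0     2 ]
  [ 0  0   1  -1/2 ]
R1 -> R1 + 4·R3
  [ 1  0  0    -1 ]
  [ 0  1  0     2 ]
  [ 0  0  1  -1/2 ]

[[1, 0, 0, -1], [0, 1, 0, 2], [0, 0, 1, -1/2]]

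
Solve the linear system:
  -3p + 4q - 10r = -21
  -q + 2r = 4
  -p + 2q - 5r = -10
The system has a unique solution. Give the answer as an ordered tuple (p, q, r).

Form the augmented matrix and row-reduce:
  [ -3   4  -10  |  -21 ]
  [  0  -1    2  |    4 ]
  [ -1   2   -5  |  -10 ]
Multiply ρ1 by -1/3.
  [  1  -4/3  10/3  |    7 ]
  [  0    -1     2  |    4 ]
  [ -1     2    -5  |  -10 ]
Add ρ1 to ρ3.
  [ 1  -4/3  10/3  |   7 ]
  [ 0    -1     2  |   4 ]
  [ 0   2/3  -5/3  |  -3 ]
Multiply ρ2 by -1.
  [ 1  -4/3  10/3  |   7 ]
  [ 0     1    -2  |  -4 ]
  [ 0   2/3  -5/3  |  -3 ]
Subtract 2/3 times ρ2 from ρ3.
  [ 1  -4/3  10/3  |     7 ]
  [ 0     1    -2  |    -4 ]
  [ 0     0  -1/3  |  -1/3 ]
Multiply ρ3 by -3.
  [ 1  -4/3  10/3  |   7 ]
  [ 0     1    -2  |  -4 ]
  [ 0     0     1  |   1 ]
Add 2 times ρ3 to ρ2.
  [ 1  -4/3  10/3  |   7 ]
  [ 0     1     0  |  -2 ]
  [ 0     0     1  |   1 ]
Subtract 10/3 times ρ3 from ρ1.
  [ 1  -4/3  0  |  11/3 ]
  [ 0     1  0  |    -2 ]
  [ 0     0  1  |     1 ]
Add 4/3 times ρ2 to ρ1.
  [ 1  0  0  |   1 ]
  [ 0  1  0  |  -2 ]
  [ 0  0  1  |   1 ]
Reading off the last column: p = 1, q = -2, r = 1.

(1, -2, 1)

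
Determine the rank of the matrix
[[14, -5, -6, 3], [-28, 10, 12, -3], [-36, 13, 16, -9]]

r1 ← 1/14·r1
  [   1  -5/14  -3/7  3/14 ]
  [ -28     10    12    -3 ]
  [ -36     13    16    -9 ]
r2 ← r2 + 28·r1
  [   1  -5/14  -3/7  3/14 ]
  [   0      0     0     3 ]
  [ -36     13    16    -9 ]
r3 ← r3 + 36·r1
  [ 1  -5/14  -3/7  3/14 ]
  [ 0      0     0     3 ]
  [ 0    1/7   4/7  -9/7 ]
r2 <-> r3
  [ 1  -5/14  -3/7  3/14 ]
  [ 0    1/7   4/7  -9/7 ]
  [ 0      0     0     3 ]
r2 ← 7·r2
  [ 1  -5/14  -3/7  3/14 ]
  [ 0      1     4    -9 ]
  [ 0      0     0     3 ]
r3 ← 1/3·r3
  [ 1  -5/14  -3/7  3/14 ]
  [ 0      1     4    -9 ]
  [ 0      0     0     1 ]
r2 ← r2 + 9·r3
  [ 1  -5/14  -3/7  3/14 ]
  [ 0      1     4     0 ]
  [ 0      0     0     1 ]
r1 ← r1 − 3/14·r3
  [ 1  -5/14  -3/7  0 ]
  [ 0      1     4  0 ]
  [ 0      0     0  1 ]
r1 ← r1 + 5/14·r2
  [ 1  0  1  0 ]
  [ 0  1  4  0 ]
  [ 0  0  0  1 ]
The reduced form has 3 nonzero rows.

rank = 3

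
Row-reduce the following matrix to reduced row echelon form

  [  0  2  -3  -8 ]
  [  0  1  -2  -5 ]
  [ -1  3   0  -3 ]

R1 <=> R3
  [ -1  3   0  -3 ]
  [  0  1  -2  -5 ]
  [  0  2  -3  -8 ]
R1 := -1·R1
  [ 1  -3   0   3 ]
  [ 0   1  -2  -5 ]
  [ 0   2  -3  -8 ]
R3 := R3 − 2·R2
  [ 1  -3   0   3 ]
  [ 0   1  -2  -5 ]
  [ 0   0   1   2 ]
R2 := R2 + 2·R3
  [ 1  -3  0   3 ]
  [ 0   1  0  -1 ]
  [ 0   0  1   2 ]
R1 := R1 + 3·R2
  [ 1  0  0   0 ]
  [ 0  1  0  -1 ]
  [ 0  0  1   2 ]

[[1, 0, 0, 0], [0, 1, 0, -1], [0, 0, 1, 2]]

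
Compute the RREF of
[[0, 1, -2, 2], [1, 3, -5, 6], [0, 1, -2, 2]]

Swap ρ1 and ρ2.
  [ 1  3  -5  6 ]
  [ 0  1  -2  2 ]
  [ 0  1  -2  2 ]
Subtract ρ2 from ρ3.
  [ 1  3  -5  6 ]
  [ 0  1  -2  2 ]
  [ 0  0   0  0 ]
Subtract 3 times ρ2 from ρ1.
  [ 1  0   1  0 ]
  [ 0  1  -2  2 ]
  [ 0  0   0  0 ]

[[1, 0, 1, 0], [0, 1, -2, 2], [0, 0, 0, 0]]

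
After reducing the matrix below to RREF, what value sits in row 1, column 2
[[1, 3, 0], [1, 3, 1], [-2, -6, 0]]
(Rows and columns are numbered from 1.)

ρ2 -> ρ2 − ρ1
  [  1   3  0 ]
  [  0   0  1 ]
  [ -2  -6  0 ]
ρ3 -> ρ3 + 2·ρ1
  [ 1  3  0 ]
  [ 0  0  1 ]
  [ 0  0  0 ]

3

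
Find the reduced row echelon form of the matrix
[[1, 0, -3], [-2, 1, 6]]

R2 → R2 + 2·R1
  [ 1  0  -3 ]
  [ 0  1   0 ]

[[1, 0, -3], [0, 1, 0]]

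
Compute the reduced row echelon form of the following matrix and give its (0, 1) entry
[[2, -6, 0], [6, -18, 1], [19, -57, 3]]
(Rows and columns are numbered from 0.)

-3

Multiply R1 by 1/2.
  [  1   -3  0 ]
  [  6  -18  1 ]
  [ 19  -57  3 ]
Subtract 6 times R1 from R2.
  [  1   -3  0 ]
  [  0    0  1 ]
  [ 19  -57  3 ]
Subtract 19 times R1 from R3.
  [ 1  -3  0 ]
  [ 0   0  1 ]
  [ 0   0  3 ]
Subtract 3 times R2 from R3.
  [ 1  -3  0 ]
  [ 0   0  1 ]
  [ 0   0  0 ]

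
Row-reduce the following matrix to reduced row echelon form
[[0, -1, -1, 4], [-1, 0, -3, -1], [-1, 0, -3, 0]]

R1 ↔ R2
  [ -1   0  -3  -1 ]
  [  0  -1  -1   4 ]
  [ -1   0  -3   0 ]
R1 -> -1·R1
  [  1   0   3  1 ]
  [  0  -1  -1  4 ]
  [ -1   0  -3  0 ]
R3 -> R3 + R1
  [ 1   0   3  1 ]
  [ 0  -1  -1  4 ]
  [ 0   0   0  1 ]
R2 -> -1·R2
  [ 1  0  3   1 ]
  [ 0  1  1  -4 ]
  [ 0  0  0   1 ]
R2 -> R2 + 4·R3
  [ 1  0  3  1 ]
  [ 0  1  1  0 ]
  [ 0  0  0  1 ]
R1 -> R1 − R3
  [ 1  0  3  0 ]
  [ 0  1  1  0 ]
  [ 0  0  0  1 ]

[[1, 0, 3, 0], [0, 1, 1, 0], [0, 0, 0, 1]]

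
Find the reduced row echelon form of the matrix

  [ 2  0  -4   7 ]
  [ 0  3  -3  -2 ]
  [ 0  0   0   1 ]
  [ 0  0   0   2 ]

[[1, 0, -2, 0], [0, 1, -1, 0], [0, 0, 0, 1], [0, 0, 0, 0]]

R1 ← 1/2·R1
  [ 1  0  -2  7/2 ]
  [ 0  3  -3   -2 ]
  [ 0  0   0    1 ]
  [ 0  0   0    2 ]
R2 ← 1/3·R2
  [ 1  0  -2   7/2 ]
  [ 0  1  -1  -2/3 ]
  [ 0  0   0     1 ]
  [ 0  0   0     2 ]
R4 ← R4 − 2·R3
  [ 1  0  -2   7/2 ]
  [ 0  1  -1  -2/3 ]
  [ 0  0   0     1 ]
  [ 0  0   0     0 ]
R2 ← R2 + 2/3·R3
  [ 1  0  -2  7/2 ]
  [ 0  1  -1    0 ]
  [ 0  0   0    1 ]
  [ 0  0   0    0 ]
R1 ← R1 − 7/2·R3
  [ 1  0  -2  0 ]
  [ 0  1  -1  0 ]
  [ 0  0   0  1 ]
  [ 0  0   0  0 ]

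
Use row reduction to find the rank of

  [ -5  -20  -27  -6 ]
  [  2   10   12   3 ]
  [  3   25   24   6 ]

rank = 3

R1 -> -1/5·R1
R2 -> R2 − 2·R1
R3 -> R3 − 3·R1
R2 -> 1/2·R2
R3 -> R3 − 13·R2
R3 -> -2/3·R3
R2 -> R2 − 3/10·R3
R1 -> R1 − 6/5·R3
R1 -> R1 − 4·R2
The reduced form has 3 nonzero rows.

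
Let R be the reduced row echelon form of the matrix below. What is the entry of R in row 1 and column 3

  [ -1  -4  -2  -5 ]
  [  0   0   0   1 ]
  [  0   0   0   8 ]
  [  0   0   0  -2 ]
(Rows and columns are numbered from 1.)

R1 := -1·R1
R3 := R3 − 8·R2
R4 := R4 + 2·R2
R1 := R1 − 5·R2

2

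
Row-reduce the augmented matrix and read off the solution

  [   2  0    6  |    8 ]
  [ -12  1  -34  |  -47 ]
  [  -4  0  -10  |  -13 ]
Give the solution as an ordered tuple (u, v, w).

Multiply r1 by 1/2.
  [   1  0    3  |    4 ]
  [ -12  1  -34  |  -47 ]
  [  -4  0  -10  |  -13 ]
Add 12 times r1 to r2.
  [  1  0    3  |    4 ]
  [  0  1    2  |    1 ]
  [ -4  0  -10  |  -13 ]
Add 4 times r1 to r3.
  [ 1  0  3  |  4 ]
  [ 0  1  2  |  1 ]
  [ 0  0  2  |  3 ]
Multiply r3 by 1/2.
  [ 1  0  3  |    4 ]
  [ 0  1  2  |    1 ]
  [ 0  0  1  |  3/2 ]
Subtract 2 times r3 from r2.
  [ 1  0  3  |    4 ]
  [ 0  1  0  |   -2 ]
  [ 0  0  1  |  3/2 ]
Subtract 3 times r3 from r1.
  [ 1  0  0  |  -1/2 ]
  [ 0  1  0  |    -2 ]
  [ 0  0  1  |   3/2 ]
Reading off the last column: u = -1/2, v = -2, w = 3/2.

(-1/2, -2, 3/2)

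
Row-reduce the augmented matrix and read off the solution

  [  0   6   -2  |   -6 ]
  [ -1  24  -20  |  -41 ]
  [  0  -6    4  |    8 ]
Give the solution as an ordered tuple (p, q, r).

(5, -2/3, 1)

R1 <-> R2
  [ -1  24  -20  |  -41 ]
  [  0   6   -2  |   -6 ]
  [  0  -6    4  |    8 ]
R1 → -1·R1
  [ 1  -24  20  |  41 ]
  [ 0    6  -2  |  -6 ]
  [ 0   -6   4  |   8 ]
R2 → 1/6·R2
  [ 1  -24    20  |  41 ]
  [ 0    1  -1/3  |  -1 ]
  [ 0   -6     4  |   8 ]
R3 → R3 + 6·R2
  [ 1  -24    20  |  41 ]
  [ 0    1  -1/3  |  -1 ]
  [ 0    0     2  |   2 ]
R3 → 1/2·R3
  [ 1  -24    20  |  41 ]
  [ 0    1  -1/3  |  -1 ]
  [ 0    0     1  |   1 ]
R2 → R2 + 1/3·R3
  [ 1  -24  20  |    41 ]
  [ 0    1   0  |  -2/3 ]
  [ 0    0   1  |     1 ]
R1 → R1 − 20·R3
  [ 1  -24  0  |    21 ]
  [ 0    1  0  |  -2/3 ]
  [ 0    0  1  |     1 ]
R1 → R1 + 24·R2
  [ 1  0  0  |     5 ]
  [ 0  1  0  |  -2/3 ]
  [ 0  0  1  |     1 ]
Reading off the last column: p = 5, q = -2/3, r = 1.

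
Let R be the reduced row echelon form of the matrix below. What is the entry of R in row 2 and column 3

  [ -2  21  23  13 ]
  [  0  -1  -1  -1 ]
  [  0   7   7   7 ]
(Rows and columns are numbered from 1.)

ρ1 -> -1/2·ρ1
  [ 1  -21/2  -23/2  -13/2 ]
  [ 0     -1     -1     -1 ]
  [ 0      7      7      7 ]
ρ2 -> -1·ρ2
  [ 1  -21/2  -23/2  -13/2 ]
  [ 0      1      1      1 ]
  [ 0      7      7      7 ]
ρ3 -> ρ3 − 7·ρ2
  [ 1  -21/2  -23/2  -13/2 ]
  [ 0      1      1      1 ]
  [ 0      0      0      0 ]
ρ1 -> ρ1 + 21/2·ρ2
  [ 1  0  -1  4 ]
  [ 0  1   1  1 ]
  [ 0  0   0  0 ]

1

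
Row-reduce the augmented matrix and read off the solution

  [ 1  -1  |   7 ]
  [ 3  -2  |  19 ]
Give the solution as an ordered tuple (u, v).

R2 := R2 − 3·R1
  [ 1  -1  |   7 ]
  [ 0   1  |  -2 ]
R1 := R1 + R2
  [ 1  0  |   5 ]
  [ 0  1  |  -2 ]
Reading off the last column: u = 5, v = -2.

(5, -2)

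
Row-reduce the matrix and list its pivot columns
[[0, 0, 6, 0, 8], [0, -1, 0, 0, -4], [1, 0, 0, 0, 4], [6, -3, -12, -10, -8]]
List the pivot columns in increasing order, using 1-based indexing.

1, 2, 3, 4

ρ1 <-> ρ3
ρ4 -> ρ4 − 6·ρ1
ρ2 -> -1·ρ2
ρ4 -> ρ4 + 3·ρ2
ρ3 -> 1/6·ρ3
ρ4 -> ρ4 + 12·ρ3
ρ4 -> -1/10·ρ4
Pivot columns are the columns containing a leading 1.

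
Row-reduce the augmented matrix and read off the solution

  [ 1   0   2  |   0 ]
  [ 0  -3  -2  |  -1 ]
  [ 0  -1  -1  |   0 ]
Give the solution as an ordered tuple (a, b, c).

(2, 1, -1)

ρ2 := -1/3·ρ2
  [ 1   0    2  |    0 ]
  [ 0   1  2/3  |  1/3 ]
  [ 0  -1   -1  |    0 ]
ρ3 := ρ3 + ρ2
  [ 1  0     2  |    0 ]
  [ 0  1   2/3  |  1/3 ]
  [ 0  0  -1/3  |  1/3 ]
ρ3 := -3·ρ3
  [ 1  0    2  |    0 ]
  [ 0  1  2/3  |  1/3 ]
  [ 0  0    1  |   -1 ]
ρ2 := ρ2 − 2/3·ρ3
  [ 1  0  2  |   0 ]
  [ 0  1  0  |   1 ]
  [ 0  0  1  |  -1 ]
ρ1 := ρ1 − 2·ρ3
  [ 1  0  0  |   2 ]
  [ 0  1  0  |   1 ]
  [ 0  0  1  |  -1 ]
Reading off the last column: a = 2, b = 1, c = -1.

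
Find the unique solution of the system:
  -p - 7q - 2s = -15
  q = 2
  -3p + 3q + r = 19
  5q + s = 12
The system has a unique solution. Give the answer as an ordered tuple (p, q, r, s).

Form the augmented matrix and row-reduce:
  [ -1  -7  0  -2  |  -15 ]
  [  0   1  0   0  |    2 ]
  [ -3   3  1   0  |   19 ]
  [  0   5  0   1  |   12 ]
r1 ← -1·r1
  [  1  7  0  2  |  15 ]
  [  0  1  0  0  |   2 ]
  [ -3  3  1  0  |  19 ]
  [  0  5  0  1  |  12 ]
r3 ← r3 + 3·r1
  [ 1   7  0  2  |  15 ]
  [ 0   1  0  0  |   2 ]
  [ 0  24  1  6  |  64 ]
  [ 0   5  0  1  |  12 ]
r3 ← r3 − 24·r2
  [ 1  7  0  2  |  15 ]
  [ 0  1  0  0  |   2 ]
  [ 0  0  1  6  |  16 ]
  [ 0  5  0  1  |  12 ]
r4 ← r4 − 5·r2
  [ 1  7  0  2  |  15 ]
  [ 0  1  0  0  |   2 ]
  [ 0  0  1  6  |  16 ]
  [ 0  0  0  1  |   2 ]
r3 ← r3 − 6·r4
  [ 1  7  0  2  |  15 ]
  [ 0  1  0  0  |   2 ]
  [ 0  0  1  0  |   4 ]
  [ 0  0  0  1  |   2 ]
r1 ← r1 − 2·r4
  [ 1  7  0  0  |  11 ]
  [ 0  1  0  0  |   2 ]
  [ 0  0  1  0  |   4 ]
  [ 0  0  0  1  |   2 ]
r1 ← r1 − 7·r2
  [ 1  0  0  0  |  -3 ]
  [ 0  1  0  0  |   2 ]
  [ 0  0  1  0  |   4 ]
  [ 0  0  0  1  |   2 ]
Reading off the last column: p = -3, q = 2, r = 4, s = 2.

(-3, 2, 4, 2)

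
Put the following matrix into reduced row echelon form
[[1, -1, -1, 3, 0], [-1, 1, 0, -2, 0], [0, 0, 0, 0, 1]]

[[1, -1, 0, 2, 0], [0, 0, 1, -1, 0], [0, 0, 0, 0, 1]]

Add R1 to R2.
Multiply R2 by -1.
Add R2 to R1.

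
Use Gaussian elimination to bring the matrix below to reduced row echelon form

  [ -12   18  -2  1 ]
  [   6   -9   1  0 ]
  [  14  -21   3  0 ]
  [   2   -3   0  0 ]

[[1, -3/2, 0, 0], [0, 0, 1, 0], [0, 0, 0, 1], [0, 0, 0, 0]]

R1 -> -1/12·R1
  [  1  -3/2  1/6  -1/12 ]
  [  6    -9    1      0 ]
  [ 14   -21    3      0 ]
  [  2    -3    0      0 ]
R2 -> R2 − 6·R1
  [  1  -3/2  1/6  -1/12 ]
  [  0     0    0    1/2 ]
  [ 14   -21    3      0 ]
  [  2    -3    0      0 ]
R3 -> R3 − 14·R1
  [ 1  -3/2  1/6  -1/12 ]
  [ 0     0    0    1/2 ]
  [ 0     0  2/3    7/6 ]
  [ 2    -3    0      0 ]
R4 -> R4 − 2·R1
  [ 1  -3/2   1/6  -1/12 ]
  [ 0     0     0    1/2 ]
  [ 0     0   2/3    7/6 ]
  [ 0     0  -1/3    1/6 ]
R2 <=> R3
  [ 1  -3/2   1/6  -1/12 ]
  [ 0     0   2/3    7/6 ]
  [ 0     0     0    1/2 ]
  [ 0     0  -1/3    1/6 ]
R2 -> 3/2·R2
  [ 1  -3/2   1/6  -1/12 ]
  [ 0     0     1    7/4 ]
  [ 0     0     0    1/2 ]
  [ 0     0  -1/3    1/6 ]
R4 -> R4 + 1/3·R2
  [ 1  -3/2  1/6  -1/12 ]
  [ 0     0    1    7/4 ]
  [ 0     0    0    1/2 ]
  [ 0     0    0    3/4 ]
R3 -> 2·R3
  [ 1  -3/2  1/6  -1/12 ]
  [ 0     0    1    7/4 ]
  [ 0     0    0      1 ]
  [ 0     0    0    3/4 ]
R4 -> R4 − 3/4·R3
  [ 1  -3/2  1/6  -1/12 ]
  [ 0     0    1    7/4 ]
  [ 0     0    0      1 ]
  [ 0     0    0      0 ]
R2 -> R2 − 7/4·R3
  [ 1  -3/2  1/6  -1/12 ]
  [ 0     0    1      0 ]
  [ 0     0    0      1 ]
  [ 0     0    0      0 ]
R1 -> R1 + 1/12·R3
  [ 1  -3/2  1/6  0 ]
  [ 0     0    1  0 ]
  [ 0     0    0  1 ]
  [ 0     0    0  0 ]
R1 -> R1 − 1/6·R2
  [ 1  -3/2  0  0 ]
  [ 0     0  1  0 ]
  [ 0     0  0  1 ]
  [ 0     0  0  0 ]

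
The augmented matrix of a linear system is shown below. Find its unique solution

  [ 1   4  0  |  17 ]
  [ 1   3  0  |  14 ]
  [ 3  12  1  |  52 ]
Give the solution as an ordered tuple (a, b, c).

(5, 3, 1)

R2 ← R2 − R1
  [ 1   4  0  |  17 ]
  [ 0  -1  0  |  -3 ]
  [ 3  12  1  |  52 ]
R3 ← R3 − 3·R1
  [ 1   4  0  |  17 ]
  [ 0  -1  0  |  -3 ]
  [ 0   0  1  |   1 ]
R2 ← -1·R2
  [ 1  4  0  |  17 ]
  [ 0  1  0  |   3 ]
  [ 0  0  1  |   1 ]
R1 ← R1 − 4·R2
  [ 1  0  0  |  5 ]
  [ 0  1  0  |  3 ]
  [ 0  0  1  |  1 ]
Reading off the last column: a = 5, b = 3, c = 1.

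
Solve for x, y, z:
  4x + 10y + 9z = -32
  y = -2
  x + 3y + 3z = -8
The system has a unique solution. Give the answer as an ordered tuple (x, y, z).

(-6, -2, 4/3)

Form the augmented matrix and row-reduce:
  [ 4  10  9  |  -32 ]
  [ 0   1  0  |   -2 ]
  [ 1   3  3  |   -8 ]
r1 -> 1/4·r1
  [ 1  5/2  9/4  |  -8 ]
  [ 0    1    0  |  -2 ]
  [ 1    3    3  |  -8 ]
r3 -> r3 − r1
  [ 1  5/2  9/4  |  -8 ]
  [ 0    1    0  |  -2 ]
  [ 0  1/2  3/4  |   0 ]
r3 -> r3 − 1/2·r2
  [ 1  5/2  9/4  |  -8 ]
  [ 0    1    0  |  -2 ]
  [ 0    0  3/4  |   1 ]
r3 -> 4/3·r3
  [ 1  5/2  9/4  |   -8 ]
  [ 0    1    0  |   -2 ]
  [ 0    0    1  |  4/3 ]
r1 -> r1 − 9/4·r3
  [ 1  5/2  0  |  -11 ]
  [ 0    1  0  |   -2 ]
  [ 0    0  1  |  4/3 ]
r1 -> r1 − 5/2·r2
  [ 1  0  0  |   -6 ]
  [ 0  1  0  |   -2 ]
  [ 0  0  1  |  4/3 ]
Reading off the last column: x = -6, y = -2, z = 4/3.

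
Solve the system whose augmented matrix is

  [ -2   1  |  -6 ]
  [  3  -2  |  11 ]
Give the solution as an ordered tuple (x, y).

R1 → -1/2·R1
R2 → R2 − 3·R1
R2 → -2·R2
R1 → R1 + 1/2·R2
Reading off the last column: x = 1, y = -4.

(1, -4)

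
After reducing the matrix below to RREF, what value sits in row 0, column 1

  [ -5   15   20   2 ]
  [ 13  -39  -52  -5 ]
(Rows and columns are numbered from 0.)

R1 → -1/5·R1
  [  1   -3   -4  -2/5 ]
  [ 13  -39  -52    -5 ]
R2 → R2 − 13·R1
  [ 1  -3  -4  -2/5 ]
  [ 0   0   0   1/5 ]
R2 → 5·R2
  [ 1  -3  -4  -2/5 ]
  [ 0   0   0     1 ]
R1 → R1 + 2/5·R2
  [ 1  -3  -4  0 ]
  [ 0   0   0  1 ]

-3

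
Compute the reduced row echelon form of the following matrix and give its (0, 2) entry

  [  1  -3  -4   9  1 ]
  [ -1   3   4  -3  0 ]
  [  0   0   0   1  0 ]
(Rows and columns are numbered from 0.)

-4

R2 ← R2 + R1
  [ 1  -3  -4  9  1 ]
  [ 0   0   0  6  1 ]
  [ 0   0   0  1  0 ]
R2 ← 1/6·R2
  [ 1  -3  -4  9    1 ]
  [ 0   0   0  1  1/6 ]
  [ 0   0   0  1    0 ]
R3 ← R3 − R2
  [ 1  -3  -4  9     1 ]
  [ 0   0   0  1   1/6 ]
  [ 0   0   0  0  -1/6 ]
R3 ← -6·R3
  [ 1  -3  -4  9    1 ]
  [ 0   0   0  1  1/6 ]
  [ 0   0   0  0    1 ]
R2 ← R2 − 1/6·R3
  [ 1  -3  -4  9  1 ]
  [ 0   0   0  1  0 ]
  [ 0   0   0  0  1 ]
R1 ← R1 − R3
  [ 1  -3  -4  9  0 ]
  [ 0   0   0  1  0 ]
  [ 0   0   0  0  1 ]
R1 ← R1 − 9·R2
  [ 1  -3  -4  0  0 ]
  [ 0   0   0  1  0 ]
  [ 0   0   0  0  1 ]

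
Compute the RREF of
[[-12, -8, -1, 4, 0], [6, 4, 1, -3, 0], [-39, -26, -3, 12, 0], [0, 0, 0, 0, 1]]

ρ1 -> -1/12·ρ1
  [   1  2/3  1/12  -1/3  0 ]
  [   6    4     1    -3  0 ]
  [ -39  -26    -3    12  0 ]
  [   0    0     0     0  1 ]
ρ2 -> ρ2 − 6·ρ1
  [   1  2/3  1/12  -1/3  0 ]
  [   0    0   1/2    -1  0 ]
  [ -39  -26    -3    12  0 ]
  [   0    0     0     0  1 ]
ρ3 -> ρ3 + 39·ρ1
  [ 1  2/3  1/12  -1/3  0 ]
  [ 0    0   1/2    -1  0 ]
  [ 0    0   1/4    -1  0 ]
  [ 0    0     0     0  1 ]
ρ2 -> 2·ρ2
  [ 1  2/3  1/12  -1/3  0 ]
  [ 0    0     1    -2  0 ]
  [ 0    0   1/4    -1  0 ]
  [ 0    0     0     0  1 ]
ρ3 -> ρ3 − 1/4·ρ2
  [ 1  2/3  1/12  -1/3  0 ]
  [ 0    0     1    -2  0 ]
  [ 0    0     0  -1/2  0 ]
  [ 0    0     0     0  1 ]
ρ3 -> -2·ρ3
  [ 1  2/3  1/12  -1/3  0 ]
  [ 0    0     1    -2  0 ]
  [ 0    0     0     1  0 ]
  [ 0    0     0     0  1 ]
ρ2 -> ρ2 + 2·ρ3
  [ 1  2/3  1/12  -1/3  0 ]
  [ 0    0     1     0  0 ]
  [ 0    0     0     1  0 ]
  [ 0    0     0     0  1 ]
ρ1 -> ρ1 + 1/3·ρ3
  [ 1  2/3  1/12  0  0 ]
  [ 0    0     1  0  0 ]
  [ 0    0     0  1  0 ]
  [ 0    0     0  0  1 ]
ρ1 -> ρ1 − 1/12·ρ2
  [ 1  2/3  0  0  0 ]
  [ 0    0  1  0  0 ]
  [ 0    0  0  1  0 ]
  [ 0    0  0  0  1 ]

[[1, 2/3, 0, 0, 0], [0, 0, 1, 0, 0], [0, 0, 0, 1, 0], [0, 0, 0, 0, 1]]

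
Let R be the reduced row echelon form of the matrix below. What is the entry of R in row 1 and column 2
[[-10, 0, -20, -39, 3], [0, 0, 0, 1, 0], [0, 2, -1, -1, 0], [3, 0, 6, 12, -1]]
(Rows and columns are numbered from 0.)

R1 → -1/10·R1
  [ 1  0   2  39/10  -3/10 ]
  [ 0  0   0      1      0 ]
  [ 0  2  -1     -1      0 ]
  [ 3  0   6     12     -1 ]
R4 → R4 − 3·R1
  [ 1  0   2  39/10  -3/10 ]
  [ 0  0   0      1      0 ]
  [ 0  2  -1     -1      0 ]
  [ 0  0   0   3/10  -1/10 ]
R2 ↔ R3
  [ 1  0   2  39/10  -3/10 ]
  [ 0  2  -1     -1      0 ]
  [ 0  0   0      1      0 ]
  [ 0  0   0   3/10  -1/10 ]
R2 → 1/2·R2
  [ 1  0     2  39/10  -3/10 ]
  [ 0  1  -1/2   -1/2      0 ]
  [ 0  0     0      1      0 ]
  [ 0  0     0   3/10  -1/10 ]
R4 → R4 − 3/10·R3
  [ 1  0     2  39/10  -3/10 ]
  [ 0  1  -1/2   -1/2      0 ]
  [ 0  0     0      1      0 ]
  [ 0  0     0      0  -1/10 ]
R4 → -10·R4
  [ 1  0     2  39/10  -3/10 ]
  [ 0  1  -1/2   -1/2      0 ]
  [ 0  0     0      1      0 ]
  [ 0  0     0      0      1 ]
R1 → R1 + 3/10·R4
  [ 1  0     2  39/10  0 ]
  [ 0  1  -1/2   -1/2  0 ]
  [ 0  0     0      1  0 ]
  [ 0  0     0      0  1 ]
R2 → R2 + 1/2·R3
  [ 1  0     2  39/10  0 ]
  [ 0  1  -1/2      0  0 ]
  [ 0  0     0      1  0 ]
  [ 0  0     0      0  1 ]
R1 → R1 − 39/10·R3
  [ 1  0     2  0  0 ]
  [ 0  1  -1/2  0  0 ]
  [ 0  0     0  1  0 ]
  [ 0  0     0  0  1 ]

-1/2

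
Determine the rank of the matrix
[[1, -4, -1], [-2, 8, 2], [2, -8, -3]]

rank = 2

R2 := R2 + 2·R1
  [ 1  -4  -1 ]
  [ 0   0   0 ]
  [ 2  -8  -3 ]
R3 := R3 − 2·R1
  [ 1  -4  -1 ]
  [ 0   0   0 ]
  [ 0   0  -1 ]
R2 <-> R3
  [ 1  -4  -1 ]
  [ 0   0  -1 ]
  [ 0   0   0 ]
R2 := -1·R2
  [ 1  -4  -1 ]
  [ 0   0   1 ]
  [ 0   0   0 ]
R1 := R1 + R2
  [ 1  -4  0 ]
  [ 0   0  1 ]
  [ 0   0  0 ]
The reduced form has 2 nonzero rows.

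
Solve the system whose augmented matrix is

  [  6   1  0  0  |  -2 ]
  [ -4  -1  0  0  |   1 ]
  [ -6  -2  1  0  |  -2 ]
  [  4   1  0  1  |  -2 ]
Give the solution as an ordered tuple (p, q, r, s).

r1 := 1/6·r1
  [  1  1/6  0  0  |  -1/3 ]
  [ -4   -1  0  0  |     1 ]
  [ -6   -2  1  0  |    -2 ]
  [  4    1  0  1  |    -2 ]
r2 := r2 + 4·r1
  [  1   1/6  0  0  |  -1/3 ]
  [  0  -1/3  0  0  |  -1/3 ]
  [ -6    -2  1  0  |    -2 ]
  [  4     1  0  1  |    -2 ]
r3 := r3 + 6·r1
  [ 1   1/6  0  0  |  -1/3 ]
  [ 0  -1/3  0  0  |  -1/3 ]
  [ 0    -1  1  0  |    -4 ]
  [ 4     1  0  1  |    -2 ]
r4 := r4 − 4·r1
  [ 1   1/6  0  0  |  -1/3 ]
  [ 0  -1/3  0  0  |  -1/3 ]
  [ 0    -1  1  0  |    -4 ]
  [ 0   1/3  0  1  |  -2/3 ]
r2 := -3·r2
  [ 1  1/6  0  0  |  -1/3 ]
  [ 0    1  0  0  |     1 ]
  [ 0   -1  1  0  |    -4 ]
  [ 0  1/3  0  1  |  -2/3 ]
r3 := r3 + r2
  [ 1  1/6  0  0  |  -1/3 ]
  [ 0    1  0  0  |     1 ]
  [ 0    0  1  0  |    -3 ]
  [ 0  1/3  0  1  |  -2/3 ]
r4 := r4 − 1/3·r2
  [ 1  1/6  0  0  |  -1/3 ]
  [ 0    1  0  0  |     1 ]
  [ 0    0  1  0  |    -3 ]
  [ 0    0  0  1  |    -1 ]
r1 := r1 − 1/6·r2
  [ 1  0  0  0  |  -1/2 ]
  [ 0  1  0  0  |     1 ]
  [ 0  0  1  0  |    -3 ]
  [ 0  0  0  1  |    -1 ]
Reading off the last column: p = -1/2, q = 1, r = -3, s = -1.

(-1/2, 1, -3, -1)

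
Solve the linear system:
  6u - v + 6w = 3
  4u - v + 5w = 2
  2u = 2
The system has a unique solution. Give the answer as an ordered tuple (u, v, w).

Form the augmented matrix and row-reduce:
  [ 6  -1  6  |  3 ]
  [ 4  -1  5  |  2 ]
  [ 2   0  0  |  2 ]
R1 → 1/6·R1
  [ 1  -1/6  1  |  1/2 ]
  [ 4    -1  5  |    2 ]
  [ 2     0  0  |    2 ]
R2 → R2 − 4·R1
  [ 1  -1/6  1  |  1/2 ]
  [ 0  -1/3  1  |    0 ]
  [ 2     0  0  |    2 ]
R3 → R3 − 2·R1
  [ 1  -1/6   1  |  1/2 ]
  [ 0  -1/3   1  |    0 ]
  [ 0   1/3  -2  |    1 ]
R2 → -3·R2
  [ 1  -1/6   1  |  1/2 ]
  [ 0     1  -3  |    0 ]
  [ 0   1/3  -2  |    1 ]
R3 → R3 − 1/3·R2
  [ 1  -1/6   1  |  1/2 ]
  [ 0     1  -3  |    0 ]
  [ 0     0  -1  |    1 ]
R3 → -1·R3
  [ 1  -1/6   1  |  1/2 ]
  [ 0     1  -3  |    0 ]
  [ 0     0   1  |   -1 ]
R2 → R2 + 3·R3
  [ 1  -1/6  1  |  1/2 ]
  [ 0     1  0  |   -3 ]
  [ 0     0  1  |   -1 ]
R1 → R1 − R3
  [ 1  -1/6  0  |  3/2 ]
  [ 0     1  0  |   -3 ]
  [ 0     0  1  |   -1 ]
R1 → R1 + 1/6·R2
  [ 1  0  0  |   1 ]
  [ 0  1  0  |  -3 ]
  [ 0  0  1  |  -1 ]
Reading off the last column: u = 1, v = -3, w = -1.

(1, -3, -1)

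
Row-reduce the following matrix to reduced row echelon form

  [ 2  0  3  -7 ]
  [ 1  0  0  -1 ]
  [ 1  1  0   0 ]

[[1, 0, 0, -1], [0, 1, 0, 1], [0, 0, 1, -5/3]]

r1 → 1/2·r1
  [ 1  0  3/2  -7/2 ]
  [ 1  0    0    -1 ]
  [ 1  1    0     0 ]
r2 → r2 − r1
  [ 1  0   3/2  -7/2 ]
  [ 0  0  -3/2   5/2 ]
  [ 1  1     0     0 ]
r3 → r3 − r1
  [ 1  0   3/2  -7/2 ]
  [ 0  0  -3/2   5/2 ]
  [ 0  1  -3/2   7/2 ]
r2 ↔ r3
  [ 1  0   3/2  -7/2 ]
  [ 0  1  -3/2   7/2 ]
  [ 0  0  -3/2   5/2 ]
r3 → -2/3·r3
  [ 1  0   3/2  -7/2 ]
  [ 0  1  -3/2   7/2 ]
  [ 0  0     1  -5/3 ]
r2 → r2 + 3/2·r3
  [ 1  0  3/2  -7/2 ]
  [ 0  1    0     1 ]
  [ 0  0    1  -5/3 ]
r1 → r1 − 3/2·r3
  [ 1  0  0    -1 ]
  [ 0  1  0     1 ]
  [ 0  0  1  -5/3 ]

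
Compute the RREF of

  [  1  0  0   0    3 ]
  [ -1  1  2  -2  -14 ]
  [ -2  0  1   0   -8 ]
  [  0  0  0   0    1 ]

[[1, 0, 0, 0, 0], [0, 1, 0, -2, 0], [0, 0, 1, 0, 0], [0, 0, 0, 0, 1]]

ρ2 ← ρ2 + ρ1
  [  1  0  0   0    3 ]
  [  0  1  2  -2  -11 ]
  [ -2  0  1   0   -8 ]
  [  0  0  0   0    1 ]
ρ3 ← ρ3 + 2·ρ1
  [ 1  0  0   0    3 ]
  [ 0  1  2  -2  -11 ]
  [ 0  0  1   0   -2 ]
  [ 0  0  0   0    1 ]
ρ3 ← ρ3 + 2·ρ4
  [ 1  0  0   0    3 ]
  [ 0  1  2  -2  -11 ]
  [ 0  0  1   0    0 ]
  [ 0  0  0   0    1 ]
ρ2 ← ρ2 + 11·ρ4
  [ 1  0  0   0  3 ]
  [ 0  1  2  -2  0 ]
  [ 0  0  1   0  0 ]
  [ 0  0  0   0  1 ]
ρ1 ← ρ1 − 3·ρ4
  [ 1  0  0   0  0 ]
  [ 0  1  2  -2  0 ]
  [ 0  0  1   0  0 ]
  [ 0  0  0   0  1 ]
ρ2 ← ρ2 − 2·ρ3
  [ 1  0  0   0  0 ]
  [ 0  1  0  -2  0 ]
  [ 0  0  1   0  0 ]
  [ 0  0  0   0  1 ]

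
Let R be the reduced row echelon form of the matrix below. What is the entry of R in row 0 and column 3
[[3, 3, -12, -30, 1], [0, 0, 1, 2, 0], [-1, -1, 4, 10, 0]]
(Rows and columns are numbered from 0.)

-2

r1 ← 1/3·r1
r3 ← r3 + r1
r3 ← 3·r3
r1 ← r1 − 1/3·r3
r1 ← r1 + 4·r2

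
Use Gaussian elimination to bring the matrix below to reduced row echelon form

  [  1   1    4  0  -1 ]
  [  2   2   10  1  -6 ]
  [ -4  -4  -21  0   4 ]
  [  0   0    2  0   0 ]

[[1, 1, 0, 0, -1], [0, 0, 1, 0, 0], [0, 0, 0, 1, -4], [0, 0, 0, 0, 0]]

R2 → R2 − 2·R1
  [  1   1    4  0  -1 ]
  [  0   0    2  1  -4 ]
  [ -4  -4  -21  0   4 ]
  [  0   0    2  0   0 ]
R3 → R3 + 4·R1
  [ 1  1   4  0  -1 ]
  [ 0  0   2  1  -4 ]
  [ 0  0  -5  0   0 ]
  [ 0  0   2  0   0 ]
R2 → 1/2·R2
  [ 1  1   4    0  -1 ]
  [ 0  0   1  1/2  -2 ]
  [ 0  0  -5    0   0 ]
  [ 0  0   2    0   0 ]
R3 → R3 + 5·R2
  [ 1  1  4    0   -1 ]
  [ 0  0  1  1/2   -2 ]
  [ 0  0  0  5/2  -10 ]
  [ 0  0  2    0    0 ]
R4 → R4 − 2·R2
  [ 1  1  4    0   -1 ]
  [ 0  0  1  1/2   -2 ]
  [ 0  0  0  5/2  -10 ]
  [ 0  0  0   -1    4 ]
R3 → 2/5·R3
  [ 1  1  4    0  -1 ]
  [ 0  0  1  1/2  -2 ]
  [ 0  0  0    1  -4 ]
  [ 0  0  0   -1   4 ]
R4 → R4 + R3
  [ 1  1  4    0  -1 ]
  [ 0  0  1  1/2  -2 ]
  [ 0  0  0    1  -4 ]
  [ 0  0  0    0   0 ]
R2 → R2 − 1/2·R3
  [ 1  1  4  0  -1 ]
  [ 0  0  1  0   0 ]
  [ 0  0  0  1  -4 ]
  [ 0  0  0  0   0 ]
R1 → R1 − 4·R2
  [ 1  1  0  0  -1 ]
  [ 0  0  1  0   0 ]
  [ 0  0  0  1  -4 ]
  [ 0  0  0  0   0 ]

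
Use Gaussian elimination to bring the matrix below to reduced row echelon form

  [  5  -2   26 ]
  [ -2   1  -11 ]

ρ1 := 1/5·ρ1
ρ2 := ρ2 + 2·ρ1
ρ2 := 5·ρ2
ρ1 := ρ1 + 2/5·ρ2

[[1, 0, 4], [0, 1, -3]]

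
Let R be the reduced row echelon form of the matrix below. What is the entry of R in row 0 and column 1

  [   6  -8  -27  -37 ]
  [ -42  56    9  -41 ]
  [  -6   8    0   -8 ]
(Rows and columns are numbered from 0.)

-4/3

Multiply ρ1 by 1/6.
  [   1  -4/3  -9/2  -37/6 ]
  [ -42    56     9    -41 ]
  [  -6     8     0     -8 ]
Add 42 times ρ1 to ρ2.
  [  1  -4/3  -9/2  -37/6 ]
  [  0     0  -180   -300 ]
  [ -6     8     0     -8 ]
Add 6 times ρ1 to ρ3.
  [ 1  -4/3  -9/2  -37/6 ]
  [ 0     0  -180   -300 ]
  [ 0     0   -27    -45 ]
Multiply ρ2 by -1/180.
  [ 1  -4/3  -9/2  -37/6 ]
  [ 0     0     1    5/3 ]
  [ 0     0   -27    -45 ]
Add 27 times ρ2 to ρ3.
  [ 1  -4/3  -9/2  -37/6 ]
  [ 0     0     1    5/3 ]
  [ 0     0     0      0 ]
Add 9/2 times ρ2 to ρ1.
  [ 1  -4/3  0  4/3 ]
  [ 0     0  1  5/3 ]
  [ 0     0  0    0 ]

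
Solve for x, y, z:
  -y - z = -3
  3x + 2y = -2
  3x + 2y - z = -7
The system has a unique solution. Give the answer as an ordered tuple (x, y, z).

(2/3, -2, 5)

Form the augmented matrix and row-reduce:
  [ 0  -1  -1  |  -3 ]
  [ 3   2   0  |  -2 ]
  [ 3   2  -1  |  -7 ]
R1 <=> R2
  [ 3   2   0  |  -2 ]
  [ 0  -1  -1  |  -3 ]
  [ 3   2  -1  |  -7 ]
R1 -> 1/3·R1
  [ 1  2/3   0  |  -2/3 ]
  [ 0   -1  -1  |    -3 ]
  [ 3    2  -1  |    -7 ]
R3 -> R3 − 3·R1
  [ 1  2/3   0  |  -2/3 ]
  [ 0   -1  -1  |    -3 ]
  [ 0    0  -1  |    -5 ]
R2 -> -1·R2
  [ 1  2/3   0  |  -2/3 ]
  [ 0    1   1  |     3 ]
  [ 0    0  -1  |    -5 ]
R3 -> -1·R3
  [ 1  2/3  0  |  -2/3 ]
  [ 0    1  1  |     3 ]
  [ 0    0  1  |     5 ]
R2 -> R2 − R3
  [ 1  2/3  0  |  -2/3 ]
  [ 0    1  0  |    -2 ]
  [ 0    0  1  |     5 ]
R1 -> R1 − 2/3·R2
  [ 1  0  0  |  2/3 ]
  [ 0  1  0  |   -2 ]
  [ 0  0  1  |    5 ]
Reading off the last column: x = 2/3, y = -2, z = 5.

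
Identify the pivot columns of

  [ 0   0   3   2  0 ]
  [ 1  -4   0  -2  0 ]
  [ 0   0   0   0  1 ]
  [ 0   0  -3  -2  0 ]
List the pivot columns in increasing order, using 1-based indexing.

1, 3, 5

r1 ↔ r2
  [ 1  -4   0  -2  0 ]
  [ 0   0   3   2  0 ]
  [ 0   0   0   0  1 ]
  [ 0   0  -3  -2  0 ]
r2 → 1/3·r2
  [ 1  -4   0   -2  0 ]
  [ 0   0   1  2/3  0 ]
  [ 0   0   0    0  1 ]
  [ 0   0  -3   -2  0 ]
r4 → r4 + 3·r2
  [ 1  -4  0   -2  0 ]
  [ 0   0  1  2/3  0 ]
  [ 0   0  0    0  1 ]
  [ 0   0  0    0  0 ]
Pivot columns are the columns containing a leading 1.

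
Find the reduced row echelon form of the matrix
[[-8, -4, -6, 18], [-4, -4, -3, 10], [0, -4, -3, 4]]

ρ1 ← -1/8·ρ1
ρ2 ← ρ2 + 4·ρ1
ρ2 ← -1/2·ρ2
ρ3 ← ρ3 + 4·ρ2
ρ3 ← -1/3·ρ3
ρ1 ← ρ1 − 3/4·ρ3
ρ1 ← ρ1 − 1/2·ρ2

[[1, 0, 0, -3/2], [0, 1, 0, -1/2], [0, 0, 1, -2/3]]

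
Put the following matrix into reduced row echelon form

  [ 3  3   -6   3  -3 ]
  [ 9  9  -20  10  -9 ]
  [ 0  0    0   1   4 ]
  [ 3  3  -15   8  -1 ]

[[1, 1, 0, 0, -1], [0, 0, 1, 0, 2], [0, 0, 0, 1, 4], [0, 0, 0, 0, 0]]

R1 → 1/3·R1
  [ 1  1   -2   1  -1 ]
  [ 9  9  -20  10  -9 ]
  [ 0  0    0   1   4 ]
  [ 3  3  -15   8  -1 ]
R2 → R2 − 9·R1
  [ 1  1   -2  1  -1 ]
  [ 0  0   -2  1   0 ]
  [ 0  0    0  1   4 ]
  [ 3  3  -15  8  -1 ]
R4 → R4 − 3·R1
  [ 1  1  -2  1  -1 ]
  [ 0  0  -2  1   0 ]
  [ 0  0   0  1   4 ]
  [ 0  0  -9  5   2 ]
R2 → -1/2·R2
  [ 1  1  -2     1  -1 ]
  [ 0  0   1  -1/2   0 ]
  [ 0  0   0     1   4 ]
  [ 0  0  -9     5   2 ]
R4 → R4 + 9·R2
  [ 1  1  -2     1  -1 ]
  [ 0  0   1  -1/2   0 ]
  [ 0  0   0     1   4 ]
  [ 0  0   0   1/2   2 ]
R4 → R4 − 1/2·R3
  [ 1  1  -2     1  -1 ]
  [ 0  0   1  -1/2   0 ]
  [ 0  0   0     1   4 ]
  [ 0  0   0     0   0 ]
R2 → R2 + 1/2·R3
  [ 1  1  -2  1  -1 ]
  [ 0  0   1  0   2 ]
  [ 0  0   0  1   4 ]
  [ 0  0   0  0   0 ]
R1 → R1 − R3
  [ 1  1  -2  0  -5 ]
  [ 0  0   1  0   2 ]
  [ 0  0   0  1   4 ]
  [ 0  0   0  0   0 ]
R1 → R1 + 2·R2
  [ 1  1  0  0  -1 ]
  [ 0  0  1  0   2 ]
  [ 0  0  0  1   4 ]
  [ 0  0  0  0   0 ]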